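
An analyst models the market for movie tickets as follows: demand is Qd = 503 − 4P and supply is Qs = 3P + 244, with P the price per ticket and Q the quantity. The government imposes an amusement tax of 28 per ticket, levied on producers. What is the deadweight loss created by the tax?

Deadweight loss = 672.

Without the tax, 503 − 4P = 3P + 244 gives 7P = 259, so P* = 37 and Q* = 355.
With the tax collected from producers, supply shifts: Qs = 3(P − 28) + 244.
Solving gives Q = 307 with buyers paying 49 and producers receiving 21 (the 28 wedge).
Quantity falls by |ΔQ| = |355 − 307| = 48.
DWL = ½ · t · |ΔQ| = ½ · 28 · 48 = 672.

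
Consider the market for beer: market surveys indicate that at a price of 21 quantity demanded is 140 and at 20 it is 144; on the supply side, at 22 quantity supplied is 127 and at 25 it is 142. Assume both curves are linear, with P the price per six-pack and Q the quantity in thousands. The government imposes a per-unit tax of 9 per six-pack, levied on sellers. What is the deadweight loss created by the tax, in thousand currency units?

Demand slope: (144 − 140)/(20 − 21) = -4, so Qd = 224 − 4P.
Supply slope: (142 − 127)/(25 − 22) = 5, so Qs = 5P + 17.
Before the tax: set 224 − 4P = 5P + 17 → P* = 23, Q* = 132.
With the tax collected from sellers, supply shifts: Qs = 5(P − 9) + 17.
Solving gives Q = 112 with consumers paying 28 and sellers receiving 19 (the 9 wedge).
Quantity falls by |ΔQ| = |132 − 112| = 20.
DWL = ½ · t · |ΔQ| = ½ · 9 · 20 = 90.

Deadweight loss = 90 thousand.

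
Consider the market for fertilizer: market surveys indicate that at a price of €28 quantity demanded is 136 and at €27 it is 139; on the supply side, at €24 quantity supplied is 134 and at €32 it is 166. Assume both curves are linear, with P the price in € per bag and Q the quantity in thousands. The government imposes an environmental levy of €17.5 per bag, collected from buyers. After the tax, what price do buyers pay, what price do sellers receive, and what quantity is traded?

Demand slope: (139 − 136)/(27 − 28) = -3, so Qd = 220 − 3P.
Supply slope: (166 − 134)/(32 − 24) = 4, so Qs = 4P + 38.
Before the tax: set 220 − 3P = 4P + 38 → P* = €26, Q* = 142.
With the tax collected from buyers, demand (in seller-price terms) shifts: Qd = 220 − 3(P + 17.5).
New equilibrium: buyers pay €36, sellers receive €18.5, Q = 112. (Wedge: Pb − Ps = 17.5.)

Buyers pay €36; sellers receive €18.5; quantity = 112.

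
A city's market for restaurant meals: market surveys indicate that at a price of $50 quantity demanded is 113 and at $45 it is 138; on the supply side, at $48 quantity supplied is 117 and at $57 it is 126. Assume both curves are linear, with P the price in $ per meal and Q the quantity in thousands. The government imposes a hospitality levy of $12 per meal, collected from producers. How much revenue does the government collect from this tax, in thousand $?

Tax revenue = $1296 thousand.

Demand slope: (138 − 113)/(45 − 50) = -5, so Qd = 363 − 5P.
Supply slope: (126 − 117)/(57 − 48) = 1, so Qs = P + 69.
Before the tax: set 363 − 5P = P + 69 → P* = $49, Q* = 118.
With the tax collected from producers, supply shifts: Qs = (P − 12) + 69.
New equilibrium: buyers pay $51, producers receive $39, Q = 108. (Wedge: Pb − Ps = 12.)
Revenue = t · Q = 12 · 108 = $1296.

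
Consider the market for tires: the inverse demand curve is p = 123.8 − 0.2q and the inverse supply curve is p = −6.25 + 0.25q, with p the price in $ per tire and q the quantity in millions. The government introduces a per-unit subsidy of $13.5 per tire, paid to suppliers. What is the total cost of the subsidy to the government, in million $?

Rewrite in direct form: qd = 619 − 5p and qs = 4p + 25.
Before the subsidy: set 619 − 5p = 4p + 25 → p* = $66, q* = 289.
With a per-unit subsidy paid to suppliers, each receives p + 13.5 per unit sold, so supply becomes qs = 4(p + 13.5) + 25.
Solving gives q = 319 with consumers paying $60 and suppliers receiving $73.5 (the $13.5 wedge).
Outlay = t · Q = 13.5 · 319 = $4306.5.

Government outlay = $4306.5 million.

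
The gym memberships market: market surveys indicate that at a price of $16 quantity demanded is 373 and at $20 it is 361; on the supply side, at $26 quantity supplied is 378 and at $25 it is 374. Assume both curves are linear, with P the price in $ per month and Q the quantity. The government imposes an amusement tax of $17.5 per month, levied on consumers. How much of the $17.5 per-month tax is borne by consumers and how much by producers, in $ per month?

Demand slope: (361 − 373)/(20 − 16) = -3, so Qd = 421 − 3P.
Supply slope: (374 − 378)/(25 − 26) = 4, so Qs = 4P + 274.
Without the tax, 421 − 3P = 4P + 274 gives 7P = 147, so P* = $21 and Q* = 358.
With the tax collected from consumers, demand (in seller-price terms) shifts: Qd = 421 − 3(P + 17.5).
Solving gives Q = 328 with consumers paying $31 and producers receiving $13.5 (the $17.5 wedge).
Burden on consumers: $10; on producers: $7.5. (They sum to $17.5.)

Consumers bear $10 per month; producers bear $7.5 per month.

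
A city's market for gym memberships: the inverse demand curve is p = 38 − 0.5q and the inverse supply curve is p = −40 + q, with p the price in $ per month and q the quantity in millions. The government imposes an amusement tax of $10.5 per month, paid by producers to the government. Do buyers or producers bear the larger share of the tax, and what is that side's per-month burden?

Rewrite in direct form: qd = 76 − 2p and qs = p + 40.
Before the tax: set 76 − 2p = p + 40 → p* = $12, q* = 52.
With the tax collected from producers, supply shifts: qs = (p − 10.5) + 40.
Solving gives q = 45 with buyers paying $15.5 and producers receiving $5 (the $10.5 wedge).
Per-month burden: buyers $3.5, producers $7.
Producers take the larger share because supply is less price-elastic here (demand slope 2 vs supply slope 1).
The less price-elastic side of the market bears the larger share of a per-unit tax.

Producers bear the larger share: $7 per month.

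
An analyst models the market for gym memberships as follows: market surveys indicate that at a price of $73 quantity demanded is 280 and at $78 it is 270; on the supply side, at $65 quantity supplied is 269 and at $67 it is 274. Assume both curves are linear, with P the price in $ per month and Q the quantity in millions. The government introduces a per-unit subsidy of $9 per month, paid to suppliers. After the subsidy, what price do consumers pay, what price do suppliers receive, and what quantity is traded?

Consumers pay $66; suppliers receive $75; quantity = 294.

Demand slope: (270 − 280)/(78 − 73) = -2, so Qd = 426 − 2P.
Supply slope: (274 − 269)/(67 − 65) = 2.5, so Qs = 2.5P + 106.5.
Before the subsidy: set 426 − 2P = 2.5P + 106.5 → P* = $71, Q* = 284.
With a per-unit subsidy paid to suppliers, each receives P + 9 per unit sold, so supply becomes Qs = 2.5(P + 9) + 106.5.
New equilibrium: consumers pay $66, suppliers receive $75, Q = 294. (Wedge: Pb − Ps = −9.)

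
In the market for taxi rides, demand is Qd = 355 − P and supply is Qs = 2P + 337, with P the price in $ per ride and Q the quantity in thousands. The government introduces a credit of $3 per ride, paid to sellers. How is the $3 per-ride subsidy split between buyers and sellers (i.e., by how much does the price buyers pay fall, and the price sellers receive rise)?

Buyers gain $2 per ride; sellers gain $1 per ride.

Without the subsidy, 355 − P = 2P + 337 gives 3P = 18, so P* = $6 and Q* = 349.
With a per-unit subsidy paid to sellers, each receives P + 3 per unit sold, so supply becomes Qs = 2(P + 3) + 337.
New equilibrium: buyers pay $4, sellers receive $7, Q = 351. (Wedge: Pb − Ps = −3.)
Gain to buyers: $2; to sellers: $1. (They sum to $3.)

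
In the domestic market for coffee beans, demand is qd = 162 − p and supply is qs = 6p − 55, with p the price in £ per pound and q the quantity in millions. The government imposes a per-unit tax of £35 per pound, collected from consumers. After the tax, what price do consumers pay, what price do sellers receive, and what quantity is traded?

Before the tax: set 162 − p = 6p − 55 → p* = £31, q* = 131.
With the tax collected from consumers, demand (in seller-price terms) shifts: qd = 162 − (p + 35).
New equilibrium: consumers pay £61, sellers receive £26, q = 101. (Wedge: pb − ps = 35.)
The less price-elastic side of the market bears the larger share of a per-unit tax.

Consumers pay £61; sellers receive £26; quantity = 101.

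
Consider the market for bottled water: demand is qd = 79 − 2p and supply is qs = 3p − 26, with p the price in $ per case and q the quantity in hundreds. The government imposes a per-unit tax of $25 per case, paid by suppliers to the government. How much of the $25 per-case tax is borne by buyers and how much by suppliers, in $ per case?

Without the tax, 79 − 2p = 3p − 26 gives 5p = 105, so p* = $21 and q* = 37.
With the tax collected from suppliers, supply shifts: qs = 3(p − 25) − 26.
Solving gives q = 7 with buyers paying $36 and suppliers receiving $11 (the $25 wedge).
Burden on buyers: $15; on suppliers: $10. (They sum to $25.)

Buyers bear $15 per case; suppliers bear $10 per case.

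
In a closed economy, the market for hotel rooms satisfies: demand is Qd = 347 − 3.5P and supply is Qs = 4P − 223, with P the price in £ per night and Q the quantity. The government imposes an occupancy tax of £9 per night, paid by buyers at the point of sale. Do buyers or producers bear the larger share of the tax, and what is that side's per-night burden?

Buyers bear the larger share: £4.8 per night.

Before the tax: set 347 − 3.5P = 4P − 223 → P* = £76, Q* = 81.
With the tax collected from buyers, demand (in seller-price terms) shifts: Qd = 347 − 3.5(P + 9).
Solving gives Q = 64.2 with buyers paying £80.8 and producers receiving £71.8 (the £9 wedge).
Per-night burden: buyers £4.8, producers £4.2.
Buyers take the larger share because demand is less price-elastic here (demand slope 3.5 vs supply slope 4).
The less price-elastic side of the market bears the larger share of a per-unit tax.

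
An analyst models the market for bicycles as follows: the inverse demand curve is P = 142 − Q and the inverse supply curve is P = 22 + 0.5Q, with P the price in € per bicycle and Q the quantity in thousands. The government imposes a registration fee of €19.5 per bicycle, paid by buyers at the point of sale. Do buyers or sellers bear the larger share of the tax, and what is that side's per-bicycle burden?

Buyers bear the larger share: €13 per bicycle.

Inverting to Q(P) form: Qd = 142 − P; Qs = 2P − 44.
Without the tax, 142 − P = 2P − 44 gives 3P = 186, so P* = €62 and Q* = 80.
With the tax collected from buyers, demand (in seller-price terms) shifts: Qd = 142 − (P + 19.5).
Solving gives Q = 67 with buyers paying €75 and sellers receiving €55.5 (the €19.5 wedge).
Per-bicycle burden: buyers €13, sellers €6.5.
Buyers take the larger share because demand is less price-elastic here (demand slope 1 vs supply slope 2).
The less price-elastic side of the market bears the larger share of a per-unit tax.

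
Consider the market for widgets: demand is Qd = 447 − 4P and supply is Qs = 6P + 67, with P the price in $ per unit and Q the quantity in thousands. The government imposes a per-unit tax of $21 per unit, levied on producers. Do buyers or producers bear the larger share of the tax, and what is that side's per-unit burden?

Before the tax: set 447 − 4P = 6P + 67 → P* = $38, Q* = 295.
With the tax collected from producers, supply shifts: Qs = 6(P − 21) + 67.
New equilibrium: buyers pay $50.6, producers receive $29.6, Q = 244.6. (Wedge: Pb − Ps = 21.)
Per-unit burden: buyers $12.6, producers $8.4.
Buyers take the larger share because demand is less price-elastic here (demand slope 4 vs supply slope 6).

Buyers bear the larger share: $12.6 per unit.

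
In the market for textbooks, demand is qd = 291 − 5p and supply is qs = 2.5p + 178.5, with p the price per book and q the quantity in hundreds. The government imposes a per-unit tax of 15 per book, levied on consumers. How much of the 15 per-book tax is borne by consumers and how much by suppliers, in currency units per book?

Without the tax, 291 − 5p = 2.5p + 178.5 gives 7.5p = 112.5, so p* = 15 and q* = 216.
With the tax collected from consumers, demand (in seller-price terms) shifts: qd = 291 − 5(p + 15).
New equilibrium: consumers pay 20, suppliers receive 5, q = 191. (Wedge: pb − ps = 15.)
Burden on consumers: 5; on suppliers: 10. (They sum to 15.)
The less price-elastic side of the market bears the larger share of a per-unit tax.

Consumers bear 5 per book; suppliers bear 10 per book.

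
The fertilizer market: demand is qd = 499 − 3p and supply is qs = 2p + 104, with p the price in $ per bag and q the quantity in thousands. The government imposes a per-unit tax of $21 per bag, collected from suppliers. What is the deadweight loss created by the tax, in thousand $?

Before the tax: set 499 − 3p = 2p + 104 → p* = $79, q* = 262.
With the tax collected from suppliers, supply shifts: qs = 2(p − 21) + 104.
Solving gives q = 236.8 with consumers paying $87.4 and suppliers receiving $66.4 (the $21 wedge).
Quantity falls by |ΔQ| = |262 − 236.8| = 25.2.
DWL = ½ · t · |ΔQ| = ½ · 21 · 25.2 = $264.6.

Deadweight loss = $264.6 thousand.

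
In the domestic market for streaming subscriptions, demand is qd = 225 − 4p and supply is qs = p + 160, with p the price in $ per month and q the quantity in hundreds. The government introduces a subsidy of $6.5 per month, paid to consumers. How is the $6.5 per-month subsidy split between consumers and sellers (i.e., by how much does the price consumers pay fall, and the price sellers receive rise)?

Before the subsidy: set 225 − 4p = p + 160 → p* = $13, q* = 173.
With a per-unit subsidy paid to consumers, each effectively pays p − 6.5, so demand becomes qd = 225 − 4(p − 6.5).
Solving gives q = 178.2 with consumers paying $11.7 and sellers receiving $18.2 (the $6.5 wedge).
Gain to consumers: $1.3; to sellers: $5.2. (They sum to $6.5.)

Consumers gain $1.3 per month; sellers gain $5.2 per month.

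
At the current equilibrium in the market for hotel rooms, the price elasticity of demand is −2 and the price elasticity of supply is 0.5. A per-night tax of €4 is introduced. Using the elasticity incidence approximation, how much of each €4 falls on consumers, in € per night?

Consumers bear ≈ €0.8 per night.

Incidence ratio: consumers' share ≈ εs / (εs + |εd|) = 0.5 / (0.5 + 2) = 0.2.
So consumers bear ≈ 0.2 × €4 = €0.8; suppliers bear €3.2.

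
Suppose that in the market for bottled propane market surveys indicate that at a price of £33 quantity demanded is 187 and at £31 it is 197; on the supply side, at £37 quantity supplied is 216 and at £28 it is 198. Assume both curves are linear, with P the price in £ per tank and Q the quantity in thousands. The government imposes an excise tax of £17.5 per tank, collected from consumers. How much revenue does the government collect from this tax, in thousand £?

Demand slope: (197 − 187)/(31 − 33) = -5, so Qd = 352 − 5P.
Supply slope: (198 − 216)/(28 − 37) = 2, so Qs = 2P + 142.
Without the tax, 352 − 5P = 2P + 142 gives 7P = 210, so P* = £30 and Q* = 202.
With the tax collected from consumers, demand (in seller-price terms) shifts: Qd = 352 − 5(P + 17.5).
Solving gives Q = 177 with consumers paying £35 and sellers receiving £17.5 (the £17.5 wedge).
Revenue = t · Q = 17.5 · 177 = £3097.5.

Tax revenue = £3097.5 thousand.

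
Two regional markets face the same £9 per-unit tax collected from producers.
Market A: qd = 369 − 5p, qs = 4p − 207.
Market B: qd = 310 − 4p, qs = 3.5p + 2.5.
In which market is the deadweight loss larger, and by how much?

Market A, by £14.4.

Market A: pre-tax p* = £64, q* = 49; post-tax q = 29; deadweight loss = £90.
Market B: pre-tax p* = £41, q* = 146; post-tax q = 129.2; deadweight loss = £75.6.
Difference: £90 vs £75.6 → market A is larger by £14.4.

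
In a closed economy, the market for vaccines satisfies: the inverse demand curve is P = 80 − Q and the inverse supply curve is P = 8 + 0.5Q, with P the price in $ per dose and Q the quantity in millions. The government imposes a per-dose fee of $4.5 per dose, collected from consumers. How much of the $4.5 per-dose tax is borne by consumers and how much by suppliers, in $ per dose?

Rewrite in direct form: Qd = 80 − P and Qs = 2P − 16.
Before the tax: set 80 − P = 2P − 16 → P* = $32, Q* = 48.
With the tax collected from consumers, demand (in seller-price terms) shifts: Qd = 80 − (P + 4.5).
New equilibrium: consumers pay $35, suppliers receive $30.5, Q = 45. (Wedge: Pb − Ps = 4.5.)
Burden on consumers: $3; on suppliers: $1.5. (They sum to $4.5.)
The less price-elastic side of the market bears the larger share of a per-unit tax.

Consumers bear $3 per dose; suppliers bear $1.5 per dose.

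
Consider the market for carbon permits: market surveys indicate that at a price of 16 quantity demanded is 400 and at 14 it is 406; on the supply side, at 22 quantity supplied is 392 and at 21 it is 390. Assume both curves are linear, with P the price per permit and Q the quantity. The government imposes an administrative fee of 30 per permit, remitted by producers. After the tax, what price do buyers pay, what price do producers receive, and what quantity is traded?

Buyers pay 32; producers receive 2; quantity = 352.

Demand slope: (406 − 400)/(14 − 16) = -3, so Qd = 448 − 3P.
Supply slope: (390 − 392)/(21 − 22) = 2, so Qs = 2P + 348.
Without the tax, 448 − 3P = 2P + 348 gives 5P = 100, so P* = 20 and Q* = 388.
With the tax collected from producers, supply shifts: Qs = 2(P − 30) + 348.
Solving gives Q = 352 with buyers paying 32 and producers receiving 2 (the 30 wedge).
The less price-elastic side of the market bears the larger share of a per-unit tax.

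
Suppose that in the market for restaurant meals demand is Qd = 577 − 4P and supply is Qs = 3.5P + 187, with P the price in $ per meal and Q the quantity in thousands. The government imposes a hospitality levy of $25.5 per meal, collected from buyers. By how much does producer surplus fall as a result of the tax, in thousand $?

Before the tax: set 577 − 4P = 3.5P + 187 → P* = $52, Q* = 369.
With the tax collected from buyers, demand (in seller-price terms) shifts: Qd = 577 − 4(P + 25.5).
New equilibrium: buyers pay $63.9, sellers receive $38.4, Q = 321.4. (Wedge: Pb − Ps = 25.5.)
ΔPS is the trapezoid between Q = 321.4 and Q = 369 of height $13.6: ½ · (369 + 321.4) · 13.6 = $4694.72.

Producer surplus falls by $4694.72 thousand.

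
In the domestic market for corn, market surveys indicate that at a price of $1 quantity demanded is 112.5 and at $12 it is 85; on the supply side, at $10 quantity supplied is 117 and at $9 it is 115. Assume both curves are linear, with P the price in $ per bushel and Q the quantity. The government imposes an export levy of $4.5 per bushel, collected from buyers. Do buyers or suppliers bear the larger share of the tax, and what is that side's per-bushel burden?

Demand slope: (85 − 112.5)/(12 − 1) = -2.5, so Qd = 115 − 2.5P.
Supply slope: (115 − 117)/(9 − 10) = 2, so Qs = 2P + 97.
Without the tax, 115 − 2.5P = 2P + 97 gives 4.5P = 18, so P* = $4 and Q* = 105.
With the tax collected from buyers, demand (in seller-price terms) shifts: Qd = 115 − 2.5(P + 4.5).
New equilibrium: buyers pay $6, suppliers receive $1.5, Q = 100. (Wedge: Pb − Ps = 4.5.)
Per-bushel burden: buyers $2, suppliers $2.5.
Suppliers take the larger share because supply is less price-elastic here (demand slope 2.5 vs supply slope 2).
The less price-elastic side of the market bears the larger share of a per-unit tax.

Suppliers bear the larger share: $2.5 per bushel.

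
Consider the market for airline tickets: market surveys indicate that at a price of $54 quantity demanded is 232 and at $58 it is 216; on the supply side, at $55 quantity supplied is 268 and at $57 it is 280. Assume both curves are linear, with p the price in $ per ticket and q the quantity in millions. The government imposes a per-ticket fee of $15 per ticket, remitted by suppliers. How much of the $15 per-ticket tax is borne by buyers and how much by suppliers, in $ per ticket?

Buyers bear $9 per ticket; suppliers bear $6 per ticket.

Demand slope: (216 − 232)/(58 − 54) = -4, so qd = 448 − 4p.
Supply slope: (280 − 268)/(57 − 55) = 6, so qs = 6p − 62.
Without the tax, 448 − 4p = 6p − 62 gives 10p = 510, so p* = $51 and q* = 244.
With the tax collected from suppliers, supply shifts: qs = 6(p − 15) − 62.
New equilibrium: buyers pay $60, suppliers receive $45, q = 208. (Wedge: pb − ps = 15.)
Burden on buyers: $9; on suppliers: $6. (They sum to $15.)
The less price-elastic side of the market bears the larger share of a per-unit tax.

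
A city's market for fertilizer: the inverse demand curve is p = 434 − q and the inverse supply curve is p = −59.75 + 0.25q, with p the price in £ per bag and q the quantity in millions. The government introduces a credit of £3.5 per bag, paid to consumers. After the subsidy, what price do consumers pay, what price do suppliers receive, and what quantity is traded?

Consumers pay £36.2; suppliers receive £39.7; quantity = 397.8.

Rewrite in direct form: qd = 434 − p and qs = 4p + 239.
Without the subsidy, 434 − p = 4p + 239 gives 5p = 195, so p* = £39 and q* = 395.
With a per-unit subsidy paid to consumers, each effectively pays p − 3.5, so demand becomes qd = 434 − (p − 3.5).
Solving gives q = 397.8 with consumers paying £36.2 and suppliers receiving £39.7 (the £3.5 wedge).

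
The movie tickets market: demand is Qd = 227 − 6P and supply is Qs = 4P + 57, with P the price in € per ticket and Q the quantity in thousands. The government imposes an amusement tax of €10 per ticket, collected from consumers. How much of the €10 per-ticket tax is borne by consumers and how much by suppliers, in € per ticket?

Without the tax, 227 − 6P = 4P + 57 gives 10P = 170, so P* = €17 and Q* = 125.
With the tax collected from consumers, demand (in seller-price terms) shifts: Qd = 227 − 6(P + 10).
New equilibrium: consumers pay €21, suppliers receive €11, Q = 101. (Wedge: Pb − Ps = 10.)
Burden on consumers: €4; on suppliers: €6. (They sum to €10.)
The less price-elastic side of the market bears the larger share of a per-unit tax.

Consumers bear €4 per ticket; suppliers bear €6 per ticket.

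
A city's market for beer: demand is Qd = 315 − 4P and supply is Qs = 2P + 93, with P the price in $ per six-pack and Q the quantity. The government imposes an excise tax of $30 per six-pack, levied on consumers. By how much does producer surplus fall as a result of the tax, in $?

Producer surplus falls by $2940.

Before the tax: set 315 − 4P = 2P + 93 → P* = $37, Q* = 167.
With the tax collected from consumers, demand (in seller-price terms) shifts: Qd = 315 − 4(P + 30).
New equilibrium: consumers pay $47, sellers receive $17, Q = 127. (Wedge: Pb − Ps = 30.)
ΔPS is the trapezoid between Q = 127 and Q = 167 of height $20: ½ · (167 + 127) · 20 = $2940.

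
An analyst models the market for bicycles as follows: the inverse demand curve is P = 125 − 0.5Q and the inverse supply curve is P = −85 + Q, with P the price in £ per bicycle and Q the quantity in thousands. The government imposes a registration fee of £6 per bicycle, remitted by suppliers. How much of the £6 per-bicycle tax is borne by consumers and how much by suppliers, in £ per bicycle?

Consumers bear £2 per bicycle; suppliers bear £4 per bicycle.

Inverting to Q(P) form: Qd = 250 − 2P; Qs = P + 85.
Without the tax, 250 − 2P = P + 85 gives 3P = 165, so P* = £55 and Q* = 140.
With the tax collected from suppliers, supply shifts: Qs = (P − 6) + 85.
Solving gives Q = 136 with consumers paying £57 and suppliers receiving £51 (the £6 wedge).
Burden on consumers: £2; on suppliers: £4. (They sum to £6.)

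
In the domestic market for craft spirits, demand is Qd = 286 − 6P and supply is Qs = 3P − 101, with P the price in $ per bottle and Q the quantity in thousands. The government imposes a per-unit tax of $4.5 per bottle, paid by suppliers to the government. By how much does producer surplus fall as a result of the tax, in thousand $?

Producer surplus falls by $70.5 thousand.

Without the tax, 286 − 6P = 3P − 101 gives 9P = 387, so P* = $43 and Q* = 28.
With the tax collected from suppliers, supply shifts: Qs = 3(P − 4.5) − 101.
New equilibrium: consumers pay $44.5, suppliers receive $40, Q = 19. (Wedge: Pb − Ps = 4.5.)
ΔPS is the trapezoid between Q = 19 and Q = 28 of height $3: ½ · (28 + 19) · 3 = $70.5.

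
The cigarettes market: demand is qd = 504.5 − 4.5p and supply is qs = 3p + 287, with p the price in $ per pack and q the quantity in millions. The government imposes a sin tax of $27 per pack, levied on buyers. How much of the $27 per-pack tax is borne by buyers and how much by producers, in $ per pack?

Without the tax, 504.5 − 4.5p = 3p + 287 gives 7.5p = 217.5, so p* = $29 and q* = 374.
With the tax collected from buyers, demand (in seller-price terms) shifts: qd = 504.5 − 4.5(p + 27).
New equilibrium: buyers pay $39.8, producers receive $12.8, q = 325.4. (Wedge: pb − ps = 27.)
Burden on buyers: $10.8; on producers: $16.2. (They sum to $27.)
The less price-elastic side of the market bears the larger share of a per-unit tax.

Buyers bear $10.8 per pack; producers bear $16.2 per pack.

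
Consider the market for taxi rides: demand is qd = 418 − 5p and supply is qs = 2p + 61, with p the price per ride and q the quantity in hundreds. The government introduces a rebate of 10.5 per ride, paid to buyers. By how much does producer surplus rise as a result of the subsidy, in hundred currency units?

Before the subsidy: set 418 − 5p = 2p + 61 → p* = 51, q* = 163.
With a per-unit subsidy paid to buyers, each effectively pays p − 10.5, so demand becomes qd = 418 − 5(p − 10.5).
Solving gives q = 178 with buyers paying 48 and suppliers receiving 58.5 (the 10.5 wedge).
ΔPS is the trapezoid between Q = 178 and Q = 163 of height 7.5: ½ · (163 + 178) · 7.5 = 1278.75.

Producer surplus rises by 1278.75 hundred.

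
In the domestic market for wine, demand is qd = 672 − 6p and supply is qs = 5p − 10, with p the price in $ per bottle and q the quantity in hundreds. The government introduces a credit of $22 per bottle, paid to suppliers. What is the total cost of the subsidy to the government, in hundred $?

Government outlay = $7920 hundred.

Before the subsidy: set 672 − 6p = 5p − 10 → p* = $62, q* = 300.
With a per-unit subsidy paid to suppliers, each receives p + 22 per unit sold, so supply becomes qs = 5(p + 22) − 10.
Solving gives q = 360 with buyers paying $52 and suppliers receiving $74 (the $22 wedge).
Outlay = t · Q = 22 · 360 = $7920.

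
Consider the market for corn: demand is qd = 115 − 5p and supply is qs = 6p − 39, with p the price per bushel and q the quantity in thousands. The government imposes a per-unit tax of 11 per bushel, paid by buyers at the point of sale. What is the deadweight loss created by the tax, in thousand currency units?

Deadweight loss = 165 thousand.

Before the tax: set 115 − 5p = 6p − 39 → p* = 14, q* = 45.
With the tax collected from buyers, demand (in seller-price terms) shifts: qd = 115 − 5(p + 11).
New equilibrium: buyers pay 20, suppliers receive 9, q = 15. (Wedge: pb − ps = 11.)
Quantity falls by |ΔQ| = |45 − 15| = 30.
DWL = ½ · t · |ΔQ| = ½ · 11 · 30 = 165.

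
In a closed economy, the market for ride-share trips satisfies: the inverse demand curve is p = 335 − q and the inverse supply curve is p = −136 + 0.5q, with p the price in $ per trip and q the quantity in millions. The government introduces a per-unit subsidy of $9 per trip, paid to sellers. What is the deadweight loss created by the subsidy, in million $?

Deadweight loss = $27 million.

Inverting to q(p) form: qd = 335 − p; qs = 2p + 272.
Without the subsidy, 335 − p = 2p + 272 gives 3p = 63, so p* = $21 and q* = 314.
With a per-unit subsidy paid to sellers, each receives p + 9 per unit sold, so supply becomes qs = 2(p + 9) + 272.
Solving gives q = 320 with consumers paying $15 and sellers receiving $24 (the $9 wedge).
Quantity rises by |ΔQ| = |314 − 320| = 6.
DWL = ½ · t · |ΔQ| = ½ · 9 · 6 = $27.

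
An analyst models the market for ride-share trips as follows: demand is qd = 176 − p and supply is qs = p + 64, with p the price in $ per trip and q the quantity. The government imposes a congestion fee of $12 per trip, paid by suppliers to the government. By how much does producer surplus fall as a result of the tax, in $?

Before the tax: set 176 − p = p + 64 → p* = $56, q* = 120.
With the tax collected from suppliers, supply shifts: qs = (p − 12) + 64.
Solving gives q = 114 with buyers paying $62 and suppliers receiving $50 (the $12 wedge).
ΔPS is the trapezoid between Q = 114 and Q = 120 of height $6: ½ · (120 + 114) · 6 = $702.

Producer surplus falls by $702.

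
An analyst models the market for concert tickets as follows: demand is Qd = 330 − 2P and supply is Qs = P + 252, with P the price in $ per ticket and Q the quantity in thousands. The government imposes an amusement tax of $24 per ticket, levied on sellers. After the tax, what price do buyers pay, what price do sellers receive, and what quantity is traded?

Buyers pay $34; sellers receive $10; quantity = 262.

Before the tax: set 330 − 2P = P + 252 → P* = $26, Q* = 278.
With the tax collected from sellers, supply shifts: Qs = (P − 24) + 252.
Solving gives Q = 262 with buyers paying $34 and sellers receiving $10 (the $24 wedge).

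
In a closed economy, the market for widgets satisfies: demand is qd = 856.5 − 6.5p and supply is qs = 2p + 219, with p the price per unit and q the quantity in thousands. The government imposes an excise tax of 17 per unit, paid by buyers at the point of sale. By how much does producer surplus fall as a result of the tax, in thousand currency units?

Without the tax, 856.5 − 6.5p = 2p + 219 gives 8.5p = 637.5, so p* = 75 and q* = 369.
With the tax collected from buyers, demand (in seller-price terms) shifts: qd = 856.5 − 6.5(p + 17).
New equilibrium: buyers pay 79, producers receive 62, q = 343. (Wedge: pb − ps = 17.)
ΔPS is the trapezoid between Q = 343 and Q = 369 of height 13: ½ · (369 + 343) · 13 = 4628.

Producer surplus falls by 4628 thousand.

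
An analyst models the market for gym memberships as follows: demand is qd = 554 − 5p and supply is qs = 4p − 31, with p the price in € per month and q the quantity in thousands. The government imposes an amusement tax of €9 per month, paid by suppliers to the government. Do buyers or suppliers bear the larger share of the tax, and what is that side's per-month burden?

Suppliers bear the larger share: €5 per month.

Without the tax, 554 − 5p = 4p − 31 gives 9p = 585, so p* = €65 and q* = 229.
With the tax collected from suppliers, supply shifts: qs = 4(p − 9) − 31.
New equilibrium: buyers pay €69, suppliers receive €60, q = 209. (Wedge: pb − ps = 9.)
Per-month burden: buyers €4, suppliers €5.
Suppliers take the larger share because supply is less price-elastic here (demand slope 5 vs supply slope 4).
The less price-elastic side of the market bears the larger share of a per-unit tax.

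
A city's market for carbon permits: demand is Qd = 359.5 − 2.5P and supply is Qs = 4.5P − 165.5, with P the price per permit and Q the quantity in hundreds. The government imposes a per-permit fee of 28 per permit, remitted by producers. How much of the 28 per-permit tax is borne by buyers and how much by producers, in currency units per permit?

Buyers bear 18 per permit; producers bear 10 per permit.

Before the tax: set 359.5 − 2.5P = 4.5P − 165.5 → P* = 75, Q* = 172.
With the tax collected from producers, supply shifts: Qs = 4.5(P − 28) − 165.5.
Solving gives Q = 127 with buyers paying 93 and producers receiving 65 (the 28 wedge).
Burden on buyers: 18; on producers: 10. (They sum to 28.)
The less price-elastic side of the market bears the larger share of a per-unit tax.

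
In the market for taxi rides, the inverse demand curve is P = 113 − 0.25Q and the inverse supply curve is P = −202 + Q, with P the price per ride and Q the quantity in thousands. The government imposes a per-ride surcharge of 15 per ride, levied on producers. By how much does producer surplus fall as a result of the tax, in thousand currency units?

Producer surplus falls by 2952 thousand.

Inverting to Q(P) form: Qd = 452 − 4P; Qs = P + 202.
Before the tax: set 452 − 4P = P + 202 → P* = 50, Q* = 252.
With the tax collected from producers, supply shifts: Qs = (P − 15) + 202.
New equilibrium: buyers pay 53, producers receive 38, Q = 240. (Wedge: Pb − Ps = 15.)
ΔPS is the trapezoid between Q = 240 and Q = 252 of height 12: ½ · (252 + 240) · 12 = 2952.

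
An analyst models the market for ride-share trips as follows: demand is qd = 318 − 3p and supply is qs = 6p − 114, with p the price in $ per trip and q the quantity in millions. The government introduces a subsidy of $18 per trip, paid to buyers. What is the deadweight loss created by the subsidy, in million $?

Without the subsidy, 318 − 3p = 6p − 114 gives 9p = 432, so p* = $48 and q* = 174.
With a per-unit subsidy paid to buyers, each effectively pays p − 18, so demand becomes qd = 318 − 3(p − 18).
New equilibrium: buyers pay $36, producers receive $54, q = 210. (Wedge: pb − ps = −18.)
Quantity rises by |ΔQ| = |174 − 210| = 36.
DWL = ½ · t · |ΔQ| = ½ · 18 · 36 = $324.

Deadweight loss = $324 million.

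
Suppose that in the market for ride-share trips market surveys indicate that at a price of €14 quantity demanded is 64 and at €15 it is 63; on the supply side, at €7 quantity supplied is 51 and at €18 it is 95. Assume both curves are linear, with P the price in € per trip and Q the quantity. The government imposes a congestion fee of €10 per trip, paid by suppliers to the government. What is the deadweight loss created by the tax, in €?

Deadweight loss = €40.

Demand slope: (63 − 64)/(15 − 14) = -1, so Qd = 78 − P.
Supply slope: (95 − 51)/(18 − 7) = 4, so Qs = 4P + 23.
Without the tax, 78 − P = 4P + 23 gives 5P = 55, so P* = €11 and Q* = 67.
With the tax collected from suppliers, supply shifts: Qs = 4(P − 10) + 23.
Solving gives Q = 59 with buyers paying €19 and suppliers receiving €9 (the €10 wedge).
Quantity falls by |ΔQ| = |67 − 59| = 8.
DWL = ½ · t · |ΔQ| = ½ · 10 · 8 = €40.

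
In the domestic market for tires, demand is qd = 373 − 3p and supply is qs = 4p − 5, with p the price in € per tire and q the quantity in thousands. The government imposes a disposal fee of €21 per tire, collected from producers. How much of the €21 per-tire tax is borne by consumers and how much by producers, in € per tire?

Without the tax, 373 − 3p = 4p − 5 gives 7p = 378, so p* = €54 and q* = 211.
With the tax collected from producers, supply shifts: qs = 4(p − 21) − 5.
Solving gives q = 175 with consumers paying €66 and producers receiving €45 (the €21 wedge).
Burden on consumers: €12; on producers: €9. (They sum to €21.)
The less price-elastic side of the market bears the larger share of a per-unit tax.

Consumers bear €12 per tire; producers bear €9 per tire.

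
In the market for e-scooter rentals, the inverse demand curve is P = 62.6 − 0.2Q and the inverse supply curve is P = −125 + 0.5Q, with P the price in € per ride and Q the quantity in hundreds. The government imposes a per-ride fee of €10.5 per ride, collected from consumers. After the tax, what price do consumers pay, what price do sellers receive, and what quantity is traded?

Rewrite in direct form: Qd = 313 − 5P and Qs = 2P + 250.
Before the tax: set 313 − 5P = 2P + 250 → P* = €9, Q* = 268.
With the tax collected from consumers, demand (in seller-price terms) shifts: Qd = 313 − 5(P + 10.5).
New equilibrium: consumers pay €12, sellers receive €1.5, Q = 253. (Wedge: Pb − Ps = 10.5.)
The less price-elastic side of the market bears the larger share of a per-unit tax.

Consumers pay €12; sellers receive €1.5; quantity = 253.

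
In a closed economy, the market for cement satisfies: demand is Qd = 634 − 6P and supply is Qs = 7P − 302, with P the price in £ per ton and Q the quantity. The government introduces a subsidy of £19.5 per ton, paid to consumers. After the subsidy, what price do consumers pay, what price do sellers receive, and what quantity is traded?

Before the subsidy: set 634 − 6P = 7P − 302 → P* = £72, Q* = 202.
With a per-unit subsidy paid to consumers, each effectively pays P − 19.5, so demand becomes Qd = 634 − 6(P − 19.5).
Solving gives Q = 265 with consumers paying £61.5 and sellers receiving £81 (the £19.5 wedge).

Consumers pay £61.5; sellers receive £81; quantity = 265.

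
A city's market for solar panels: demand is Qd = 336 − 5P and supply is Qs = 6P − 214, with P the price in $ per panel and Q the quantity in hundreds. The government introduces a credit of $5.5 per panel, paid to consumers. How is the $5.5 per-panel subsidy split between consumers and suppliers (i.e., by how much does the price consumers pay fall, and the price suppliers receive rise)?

Before the subsidy: set 336 − 5P = 6P − 214 → P* = $50, Q* = 86.
With a per-unit subsidy paid to consumers, each effectively pays P − 5.5, so demand becomes Qd = 336 − 5(P − 5.5).
Solving gives Q = 101 with consumers paying $47 and suppliers receiving $52.5 (the $5.5 wedge).
Gain to consumers: $3; to suppliers: $2.5. (They sum to $5.5.)

Consumers gain $3 per panel; suppliers gain $2.5 per panel.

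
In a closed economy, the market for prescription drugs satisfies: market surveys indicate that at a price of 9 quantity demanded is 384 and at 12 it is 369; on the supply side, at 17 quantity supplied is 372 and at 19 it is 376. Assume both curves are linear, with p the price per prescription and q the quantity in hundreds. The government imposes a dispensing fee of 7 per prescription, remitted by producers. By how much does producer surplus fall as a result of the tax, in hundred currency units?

Producer surplus falls by 1795 hundred.

Demand slope: (369 − 384)/(12 − 9) = -5, so qd = 429 − 5p.
Supply slope: (376 − 372)/(19 − 17) = 2, so qs = 2p + 338.
Before the tax: set 429 − 5p = 2p + 338 → p* = 13, q* = 364.
With the tax collected from producers, supply shifts: qs = 2(p − 7) + 338.
Solving gives q = 354 with buyers paying 15 and producers receiving 8 (the 7 wedge).
ΔPS is the trapezoid between Q = 354 and Q = 364 of height 5: ½ · (364 + 354) · 5 = 1795.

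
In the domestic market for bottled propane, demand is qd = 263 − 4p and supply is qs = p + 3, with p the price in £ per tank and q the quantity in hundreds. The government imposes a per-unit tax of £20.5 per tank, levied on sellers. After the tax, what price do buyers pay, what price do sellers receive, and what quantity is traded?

Buyers pay £56.1; sellers receive £35.6; quantity = 38.6.

Before the tax: set 263 − 4p = p + 3 → p* = £52, q* = 55.
With the tax collected from sellers, supply shifts: qs = (p − 20.5) + 3.
Solving gives q = 38.6 with buyers paying £56.1 and sellers receiving £35.6 (the £20.5 wedge).
The less price-elastic side of the market bears the larger share of a per-unit tax.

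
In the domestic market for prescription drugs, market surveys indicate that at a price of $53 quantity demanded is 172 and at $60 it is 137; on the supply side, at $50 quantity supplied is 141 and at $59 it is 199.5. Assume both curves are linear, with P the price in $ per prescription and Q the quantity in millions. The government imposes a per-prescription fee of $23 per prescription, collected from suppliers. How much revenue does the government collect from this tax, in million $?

Demand slope: (137 − 172)/(60 − 53) = -5, so Qd = 437 − 5P.
Supply slope: (199.5 − 141)/(59 − 50) = 6.5, so Qs = 6.5P − 184.
Before the tax: set 437 − 5P = 6.5P − 184 → P* = $54, Q* = 167.
With the tax collected from suppliers, supply shifts: Qs = 6.5(P − 23) − 184.
New equilibrium: consumers pay $67, suppliers receive $44, Q = 102. (Wedge: Pb − Ps = 23.)
Revenue = t · Q = 23 · 102 = $2346.

Tax revenue = $2346 million.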